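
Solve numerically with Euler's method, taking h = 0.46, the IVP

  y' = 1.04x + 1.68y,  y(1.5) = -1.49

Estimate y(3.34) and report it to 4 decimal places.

Euler: y_{n+1} = y_n + h·f(x_n, y_n).
x=1.500000, y=-1.490000: f=-0.943200 → y ← -1.490000 + 0.46·(-0.943200) = -1.923872
x=1.960000, y=-1.923872: f=-1.193705 → y ← -1.923872 + 0.46·(-1.193705) = -2.472976
x=2.420000, y=-2.472976: f=-1.637800 → y ← -2.472976 + 0.46·(-1.637800) = -3.226364
x=2.880000, y=-3.226364: f=-2.425092 → y ← -3.226364 + 0.46·(-2.425092) = -4.341907
y(3.34) ≈ -4.3419

-4.3419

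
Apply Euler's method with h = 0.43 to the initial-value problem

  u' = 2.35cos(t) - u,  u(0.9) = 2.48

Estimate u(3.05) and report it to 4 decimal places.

-1.0120

Euler: u_{n+1} = u_n + h·f(t_n, u_n).
t=0.900000, u=2.480000: f=-1.019217 → u ← 2.480000 + 0.43·(-1.019217) = 2.041737
t=1.330000, u=2.041737: f=-1.481318 → u ← 2.041737 + 0.43·(-1.481318) = 1.404770
t=1.760000, u=1.404770: f=-1.846751 → u ← 1.404770 + 0.43·(-1.846751) = 0.610667
t=2.190000, u=0.610667: f=-1.974576 → u ← 0.610667 + 0.43·(-1.974576) = -0.238401
t=2.620000, u=-0.238401: f=-1.799112 → u ← -0.238401 + 0.43·(-1.799112) = -1.012019
u(3.05) ≈ -1.0120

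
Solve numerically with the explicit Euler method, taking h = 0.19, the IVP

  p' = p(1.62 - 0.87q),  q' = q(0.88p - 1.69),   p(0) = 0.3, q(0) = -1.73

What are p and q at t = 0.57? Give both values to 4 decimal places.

Euler on (p,q): p_{n+1} = p_n + h·p', q_{n+1} = q_n + h·q'.
0.000000: (0.300000, -1.730000); f=(0.937530, 2.466980) → (0.478131, -1.261274)
0.190000: (0.478131, -1.261274); f=(1.299228, 1.600865) → (0.724984, -0.957109)
0.380000: (0.724984, -0.957109); f=(1.778158, 1.006892) → (1.062834, -0.765800)
(p(0.57), q(0.57)) ≈ (1.0628, -0.7658)

1.0628, -0.7658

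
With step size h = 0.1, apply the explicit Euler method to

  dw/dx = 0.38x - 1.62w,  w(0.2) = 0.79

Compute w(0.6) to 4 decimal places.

0.4338

Euler: w_{n+1} = w_n + h·f(x_n, w_n).
x=0.200000, w=0.790000: f=-1.203800 → w ← 0.790000 + 0.1·(-1.203800) = 0.669620
x=0.300000, w=0.669620: f=-0.970784 → w ← 0.669620 + 0.1·(-0.970784) = 0.572542
x=0.400000, w=0.572542: f=-0.775517 → w ← 0.572542 + 0.1·(-0.775517) = 0.494990
x=0.500000, w=0.494990: f=-0.611884 → w ← 0.494990 + 0.1·(-0.611884) = 0.433801
w(0.6) ≈ 0.4338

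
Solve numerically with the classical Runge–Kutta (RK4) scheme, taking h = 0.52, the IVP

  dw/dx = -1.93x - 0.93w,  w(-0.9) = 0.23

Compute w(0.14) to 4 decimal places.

RK4: k1 = f(x_n, w_n); k2 = f(x_n + h/2, w_n + (h/2)·k1); k3 = f(x_n + h/2, w_n + (h/2)·k2); k4 = f(x_n + h, w_n + h·k3); w_{n+1} = w_n + (h/6)·(k1 + 2k2 + 2k3 + k4).
x=-0.900000, w=0.230000:
  k1 = f(-0.900000, 0.230000) = 1.523100
  k2 = f(-0.640000, 0.626006) = 0.653014
  k3 = f(-0.640000, 0.399784) = 0.863401
  k4 = f(-0.380000, 0.678969) = 0.101959
  w ← 0.230000 + (0.52/6)·(k1 + 2k2 + 2k3 + k4) = 0.633684
x=-0.380000, w=0.633684:
  k1 = f(-0.380000, 0.633684) = 0.144074
  k2 = f(-0.120000, 0.671143) = -0.392563
  k3 = f(-0.120000, 0.531617) = -0.262804
  k4 = f(0.140000, 0.497026) = -0.732434
  w ← 0.633684 + (0.52/6)·(k1 + 2k2 + 2k3 + k4) = 0.469096
w(0.14) ≈ 0.4691

0.4691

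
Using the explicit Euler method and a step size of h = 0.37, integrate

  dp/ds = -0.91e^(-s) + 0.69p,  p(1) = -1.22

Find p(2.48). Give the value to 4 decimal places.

Euler: p_{n+1} = p_n + h·f(s_n, p_n).
s=1.000000, p=-1.220000: f=-1.176570 → p ← -1.220000 + 0.37·(-1.176570) = -1.655331
s=1.370000, p=-1.655331: f=-1.373416 → p ← -1.655331 + 0.37·(-1.373416) = -2.163495
s=1.740000, p=-2.163495: f=-1.652535 → p ← -2.163495 + 0.37·(-1.652535) = -2.774933
s=2.110000, p=-2.774933: f=-2.025030 → p ← -2.774933 + 0.37·(-2.025030) = -3.524194
p(2.48) ≈ -3.5242

-3.5242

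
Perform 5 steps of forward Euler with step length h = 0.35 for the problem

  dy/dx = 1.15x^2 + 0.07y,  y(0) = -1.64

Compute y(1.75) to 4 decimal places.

Euler: y_{n+1} = y_n + h·f(x_n, y_n).
x=0.000000, y=-1.640000: f=-0.114800 → y ← -1.640000 + 0.35·(-0.114800) = -1.680180
x=0.350000, y=-1.680180: f=0.023262 → y ← -1.680180 + 0.35·0.023262 = -1.672038
x=0.700000, y=-1.672038: f=0.446457 → y ← -1.672038 + 0.35·0.446457 = -1.515778
x=1.050000, y=-1.515778: f=1.161771 → y ← -1.515778 + 0.35·1.161771 = -1.109158
x=1.400000, y=-1.109158: f=2.176359 → y ← -1.109158 + 0.35·2.176359 = -0.347433
y(1.75) ≈ -0.3474

-0.3474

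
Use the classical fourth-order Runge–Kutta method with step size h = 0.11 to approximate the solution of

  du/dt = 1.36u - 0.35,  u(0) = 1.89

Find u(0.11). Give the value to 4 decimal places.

RK4: k1 = f(t_n, u_n); k2 = f(t_n + h/2, u_n + (h/2)·k1); k3 = f(t_n + h/2, u_n + (h/2)·k2); k4 = f(t_n + h, u_n + h·k3); u_{n+1} = u_n + (h/6)·(k1 + 2k2 + 2k3 + k4).
t=0.000000, u=1.890000:
  k1 = f(0.000000, 1.890000) = 2.220400
  k2 = f(0.055000, 2.012122) = 2.386486
  k3 = f(0.055000, 2.021257) = 2.398909
  k4 = f(0.110000, 2.153880) = 2.579277
  u ← 1.890000 + (0.11/6)·(k1 + 2k2 + 2k3 + k4) = 2.153459
u(0.11) ≈ 2.1535

2.1535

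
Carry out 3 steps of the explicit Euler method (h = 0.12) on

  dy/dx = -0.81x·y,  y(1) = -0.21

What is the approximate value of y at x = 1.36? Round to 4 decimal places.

-0.1486

Euler: y_{n+1} = y_n + h·f(x_n, y_n).
x=1.000000, y=-0.210000: f=0.170100 → y ← -0.210000 + 0.12·0.170100 = -0.189588
x=1.120000, y=-0.189588: f=0.171994 → y ← -0.189588 + 0.12·0.171994 = -0.168949
x=1.240000, y=-0.168949: f=0.169692 → y ← -0.168949 + 0.12·0.169692 = -0.148586
y(1.36) ≈ -0.1486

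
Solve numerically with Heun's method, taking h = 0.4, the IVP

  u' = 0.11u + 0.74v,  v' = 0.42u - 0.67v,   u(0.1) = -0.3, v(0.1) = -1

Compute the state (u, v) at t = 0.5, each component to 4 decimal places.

Heun on (u,v): k1 = f(t_n, state_n); k2 = f(t_n + h, state_n + h·k1); state_{n+1} = state_n + (h/2)·(k1 + k2).
0.100000: (-0.300000, -1.000000)
  k1 = (-0.773000, 0.544000)
  predictor → (-0.609200, -0.782400)
  k2 = (-0.645988, 0.268344)
  → (-0.583798, -0.837531)
(u(0.5), v(0.5)) ≈ (-0.5838, -0.8375)

-0.5838, -0.8375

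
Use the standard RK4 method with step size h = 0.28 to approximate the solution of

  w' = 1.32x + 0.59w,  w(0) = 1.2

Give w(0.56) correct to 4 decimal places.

RK4: k1 = f(x_n, w_n); k2 = f(x_n + h/2, w_n + (h/2)·k1); k3 = f(x_n + h/2, w_n + (h/2)·k2); k4 = f(x_n + h, w_n + h·k3); w_{n+1} = w_n + (h/6)·(k1 + 2k2 + 2k3 + k4).
x=0.000000, w=1.200000:
  k1 = f(0.000000, 1.200000) = 0.708000
  k2 = f(0.140000, 1.299120) = 0.951281
  k3 = f(0.140000, 1.333179) = 0.971376
  k4 = f(0.280000, 1.471985) = 1.238071
  w ← 1.200000 + (0.28/6)·(k1 + 2k2 + 2k3 + k4) = 1.470265
x=0.280000, w=1.470265:
  k1 = f(0.280000, 1.470265) = 1.237056
  k2 = f(0.420000, 1.643452) = 1.524037
  k3 = f(0.420000, 1.683630) = 1.547742
  k4 = f(0.560000, 1.903632) = 1.862343
  w ← 1.470265 + (0.28/6)·(k1 + 2k2 + 2k3 + k4) = 1.901603
w(0.56) ≈ 1.9016

1.9016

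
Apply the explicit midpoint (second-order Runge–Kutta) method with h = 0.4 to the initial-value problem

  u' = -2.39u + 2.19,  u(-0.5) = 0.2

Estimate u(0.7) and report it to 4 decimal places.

Midpoint: k1 = f(x_n, u_n); k2 = f(x_n + h/2, u_n + (h/2)·k1); u_{n+1} = u_n + h·k2.
x=-0.500000, u=0.200000:
  k1 = f(-0.500000, 0.200000) = 1.712000
  k2 = f(-0.300000, 0.542400) = 0.893664
  u ← 0.200000 + 0.4·0.893664 = 0.557466
x=-0.100000, u=0.557466:
  k1 = f(-0.100000, 0.557466) = 0.857657
  k2 = f(0.100000, 0.728997) = 0.447697
  u ← 0.557466 + 0.4·0.447697 = 0.736544
x=0.300000, u=0.736544:
  k1 = f(0.300000, 0.736544) = 0.429659
  k2 = f(0.500000, 0.822476) = 0.224282
  u ← 0.736544 + 0.4·0.224282 = 0.826257
u(0.7) ≈ 0.8263

0.8263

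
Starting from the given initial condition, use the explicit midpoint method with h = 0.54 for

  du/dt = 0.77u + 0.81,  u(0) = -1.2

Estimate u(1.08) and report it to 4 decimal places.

Midpoint: k1 = f(t_n, u_n); k2 = f(t_n + h/2, u_n + (h/2)·k1); u_{n+1} = u_n + h·k2.
t=0.000000, u=-1.200000:
  k1 = f(0.000000, -1.200000) = -0.114000
  k2 = f(0.270000, -1.230780) = -0.137701
  u ← -1.200000 + 0.54·(-0.137701) = -1.274358
t=0.540000, u=-1.274358:
  k1 = f(0.540000, -1.274358) = -0.171256
  k2 = f(0.810000, -1.320597) = -0.206860
  u ← -1.274358 + 0.54·(-0.206860) = -1.386063
u(1.08) ≈ -1.3861

-1.3861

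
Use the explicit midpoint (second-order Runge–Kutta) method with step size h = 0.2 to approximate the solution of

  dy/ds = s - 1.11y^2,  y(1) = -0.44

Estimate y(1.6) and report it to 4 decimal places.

0.3021

Midpoint: k1 = f(s_n, y_n); k2 = f(s_n + h/2, y_n + (h/2)·k1); y_{n+1} = y_n + h·k2.
s=1.000000, y=-0.440000:
  k1 = f(1.000000, -0.440000) = 0.785104
  k2 = f(1.100000, -0.361490) = 0.954951
  y ← -0.440000 + 0.2·0.954951 = -0.249010
s=1.200000, y=-0.249010:
  k1 = f(1.200000, -0.249010) = 1.131173
  k2 = f(1.300000, -0.135892) = 1.279502
  y ← -0.249010 + 0.2·1.279502 = 0.006891
s=1.400000, y=0.006891:
  k1 = f(1.400000, 0.006891) = 1.399947
  k2 = f(1.500000, 0.146885) = 1.476051
  y ← 0.006891 + 0.2·1.476051 = 0.302101
y(1.6) ≈ 0.3021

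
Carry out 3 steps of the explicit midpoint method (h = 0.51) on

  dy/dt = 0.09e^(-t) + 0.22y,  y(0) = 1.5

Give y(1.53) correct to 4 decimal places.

Midpoint: k1 = f(t_n, y_n); k2 = f(t_n + h/2, y_n + (h/2)·k1); y_{n+1} = y_n + h·k2.
t=0.000000, y=1.500000:
  k1 = f(0.000000, 1.500000) = 0.420000
  k2 = f(0.255000, 1.607100) = 0.423304
  y ← 1.500000 + 0.51·0.423304 = 1.715885
t=0.510000, y=1.715885:
  k1 = f(0.510000, 1.715885) = 0.431539
  k2 = f(0.765000, 1.825928) = 0.443584
  y ← 1.715885 + 0.51·0.443584 = 1.942113
t=1.020000, y=1.942113:
  k1 = f(1.020000, 1.942113) = 0.459718
  k2 = f(1.275000, 2.059341) = 0.478204
  y ← 1.942113 + 0.51·0.478204 = 2.185997
y(1.53) ≈ 2.1860

2.1860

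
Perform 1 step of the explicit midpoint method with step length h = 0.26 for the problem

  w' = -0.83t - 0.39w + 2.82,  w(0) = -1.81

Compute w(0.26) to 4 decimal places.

Midpoint: k1 = f(t_n, w_n); k2 = f(t_n + h/2, w_n + (h/2)·k1); w_{n+1} = w_n + h·k2.
t=0.000000, w=-1.810000:
  k1 = f(0.000000, -1.810000) = 3.525900
  k2 = f(0.130000, -1.351633) = 3.239237
  w ← -1.810000 + 0.26·3.239237 = -0.967798
w(0.26) ≈ -0.9678

-0.9678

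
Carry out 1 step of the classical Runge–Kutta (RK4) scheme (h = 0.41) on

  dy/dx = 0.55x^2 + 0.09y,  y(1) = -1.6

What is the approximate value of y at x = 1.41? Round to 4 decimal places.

-1.3241

RK4: k1 = f(x_n, y_n); k2 = f(x_n + h/2, y_n + (h/2)·k1); k3 = f(x_n + h/2, y_n + (h/2)·k2); k4 = f(x_n + h, y_n + h·k3); y_{n+1} = y_n + (h/6)·(k1 + 2k2 + 2k3 + k4).
x=1.000000, y=-1.600000:
  k1 = f(1.000000, -1.600000) = 0.406000
  k2 = f(1.205000, -1.516770) = 0.662104
  k3 = f(1.205000, -1.464269) = 0.666830
  k4 = f(1.410000, -1.326600) = 0.974061
  y ← -1.600000 + (0.41/6)·(k1 + 2k2 + 2k3 + k4) = -1.324075
y(1.41) ≈ -1.3241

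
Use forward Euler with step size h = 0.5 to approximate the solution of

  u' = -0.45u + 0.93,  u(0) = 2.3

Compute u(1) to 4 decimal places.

2.2068

Euler: u_{n+1} = u_n + h·f(x_n, u_n).
x=0.000000, u=2.300000: f=-0.105000 → u ← 2.300000 + 0.5·(-0.105000) = 2.247500
x=0.500000, u=2.247500: f=-0.081375 → u ← 2.247500 + 0.5·(-0.081375) = 2.206812
u(1) ≈ 2.2068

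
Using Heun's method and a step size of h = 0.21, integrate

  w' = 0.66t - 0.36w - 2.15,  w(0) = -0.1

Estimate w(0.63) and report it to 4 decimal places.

Heun: k1 = f(t_n, w_n); k2 = f(t_n + h, w_n + h·k1); w_{n+1} = w_n + (h/2)·(k1 + k2).
t=0.000000, w=-0.100000:
  k1 = f(0.000000, -0.100000) = -2.114000
  k2 = f(0.210000, -0.543940) = -1.815582
  w ← -0.100000 + (0.21/2)·(-2.114000 + (-1.815582)) = -0.512606
t=0.210000, w=-0.512606:
  k1 = f(0.210000, -0.512606) = -1.826862
  k2 = f(0.420000, -0.896247) = -1.550151
  w ← -0.512606 + (0.21/2)·(-1.826862 + (-1.550151)) = -0.867192
t=0.420000, w=-0.867192:
  k1 = f(0.420000, -0.867192) = -1.560611
  k2 = f(0.630000, -1.194921) = -1.304029
  w ← -0.867192 + (0.21/2)·(-1.560611 + (-1.304029)) = -1.167980
w(0.63) ≈ -1.1680

-1.1680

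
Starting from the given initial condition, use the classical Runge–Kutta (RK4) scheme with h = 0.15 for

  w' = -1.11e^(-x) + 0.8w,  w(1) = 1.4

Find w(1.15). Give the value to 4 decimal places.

RK4: k1 = f(x_n, w_n); k2 = f(x_n + h/2, w_n + (h/2)·k1); k3 = f(x_n + h/2, w_n + (h/2)·k2); k4 = f(x_n + h, w_n + h·k3); w_{n+1} = w_n + (h/6)·(k1 + 2k2 + 2k3 + k4).
x=1.000000, w=1.400000:
  k1 = f(1.000000, 1.400000) = 0.711654
  k2 = f(1.075000, 1.453374) = 0.783859
  k3 = f(1.075000, 1.458789) = 0.788191
  k4 = f(1.150000, 1.518229) = 0.863116
  w ← 1.400000 + (0.15/6)·(k1 + 2k2 + 2k3 + k4) = 1.517972
w(1.15) ≈ 1.5180

1.5180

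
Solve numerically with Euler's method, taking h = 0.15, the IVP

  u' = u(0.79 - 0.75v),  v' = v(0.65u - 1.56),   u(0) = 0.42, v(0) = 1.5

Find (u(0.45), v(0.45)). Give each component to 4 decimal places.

Euler on (u,v): u_{n+1} = u_n + h·u', v_{n+1} = v_n + h·v'.
0.000000: (0.420000, 1.500000); f=(-0.140700, -1.930500) → (0.398895, 1.210425)
0.150000: (0.398895, 1.210425); f=(-0.046997, -1.574422) → (0.391845, 0.974262)
0.300000: (0.391845, 0.974262); f=(0.023238, -1.271704) → (0.395331, 0.783506)
(u(0.45), v(0.45)) ≈ (0.3953, 0.7835)

0.3953, 0.7835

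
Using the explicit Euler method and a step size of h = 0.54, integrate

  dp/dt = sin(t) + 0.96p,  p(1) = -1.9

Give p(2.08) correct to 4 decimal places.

-3.1508

Euler: p_{n+1} = p_n + h·f(t_n, p_n).
t=1.000000, p=-1.900000: f=-0.982529 → p ← -1.900000 + 0.54·(-0.982529) = -2.430566
t=1.540000, p=-2.430566: f=-1.333817 → p ← -2.430566 + 0.54·(-1.333817) = -3.150827
p(2.08) ≈ -3.1508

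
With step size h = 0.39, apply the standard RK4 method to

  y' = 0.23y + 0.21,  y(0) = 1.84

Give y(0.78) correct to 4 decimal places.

2.3810

RK4: k1 = f(t_n, y_n); k2 = f(t_n + h/2, y_n + (h/2)·k1); k3 = f(t_n + h/2, y_n + (h/2)·k2); k4 = f(t_n + h, y_n + h·k3); y_{n+1} = y_n + (h/6)·(k1 + 2k2 + 2k3 + k4).
t=0.000000, y=1.840000:
  k1 = f(0.000000, 1.840000) = 0.633200
  k2 = f(0.195000, 1.963474) = 0.661599
  k3 = f(0.195000, 1.969012) = 0.662873
  k4 = f(0.390000, 2.098520) = 0.692660
  y ← 1.840000 + (0.39/6)·(k1 + 2k2 + 2k3 + k4) = 2.098362
t=0.390000, y=2.098362:
  k1 = f(0.390000, 2.098362) = 0.692623
  k2 = f(0.585000, 2.233424) = 0.723687
  k3 = f(0.585000, 2.239481) = 0.725081
  k4 = f(0.780000, 2.381144) = 0.757663
  y ← 2.098362 + (0.39/6)·(k1 + 2k2 + 2k3 + k4) = 2.380971
y(0.78) ≈ 2.3810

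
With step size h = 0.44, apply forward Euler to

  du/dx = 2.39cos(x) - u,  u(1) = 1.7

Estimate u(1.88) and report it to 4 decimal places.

0.9885

Euler: u_{n+1} = u_n + h·f(x_n, u_n).
x=1.000000, u=1.700000: f=-0.408677 → u ← 1.700000 + 0.44·(-0.408677) = 1.520182
x=1.440000, u=1.520182: f=-1.208469 → u ← 1.520182 + 0.44·(-1.208469) = 0.988455
u(1.88) ≈ 0.9885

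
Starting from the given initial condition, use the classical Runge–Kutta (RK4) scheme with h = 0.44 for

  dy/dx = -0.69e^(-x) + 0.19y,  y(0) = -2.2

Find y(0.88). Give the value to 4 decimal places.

RK4: k1 = f(x_n, y_n); k2 = f(x_n + h/2, y_n + (h/2)·k1); k3 = f(x_n + h/2, y_n + (h/2)·k2); k4 = f(x_n + h, y_n + h·k3); y_{n+1} = y_n + (h/6)·(k1 + 2k2 + 2k3 + k4).
x=0.000000, y=-2.200000:
  k1 = f(0.000000, -2.200000) = -1.108000
  k2 = f(0.220000, -2.443760) = -1.018052
  k3 = f(0.220000, -2.423972) = -1.014293
  k4 = f(0.440000, -2.646289) = -0.947180
  y ← -2.200000 + (0.44/6)·(k1 + 2k2 + 2k3 + k4) = -2.648790
x=0.440000, y=-2.648790:
  k1 = f(0.440000, -2.648790) = -0.947655
  k2 = f(0.660000, -2.857275) = -0.899510
  k3 = f(0.660000, -2.846683) = -0.897497
  k4 = f(0.880000, -3.043689) = -0.864501
  y ← -2.648790 + (0.44/6)·(k1 + 2k2 + 2k3 + k4) = -3.045243
y(0.88) ≈ -3.0452

-3.0452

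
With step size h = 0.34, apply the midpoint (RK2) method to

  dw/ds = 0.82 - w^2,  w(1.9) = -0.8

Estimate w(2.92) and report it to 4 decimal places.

Midpoint: k1 = f(s_n, w_n); k2 = f(s_n + h/2, w_n + (h/2)·k1); w_{n+1} = w_n + h·k2.
s=1.900000, w=-0.800000:
  k1 = f(1.900000, -0.800000) = 0.180000
  k2 = f(2.070000, -0.769400) = 0.228024
  w ← -0.800000 + 0.34·0.228024 = -0.722472
s=2.240000, w=-0.722472:
  k1 = f(2.240000, -0.722472) = 0.298034
  k2 = f(2.410000, -0.671806) = 0.368677
  w ← -0.722472 + 0.34·0.368677 = -0.597122
s=2.580000, w=-0.597122:
  k1 = f(2.580000, -0.597122) = 0.463445
  k2 = f(2.750000, -0.518336) = 0.551328
  w ← -0.597122 + 0.34·0.551328 = -0.409671
w(2.92) ≈ -0.4097

-0.4097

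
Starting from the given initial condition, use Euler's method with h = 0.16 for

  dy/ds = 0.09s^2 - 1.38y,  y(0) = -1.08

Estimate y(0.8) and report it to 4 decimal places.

-0.3007

Euler: y_{n+1} = y_n + h·f(s_n, y_n).
s=0.000000, y=-1.080000: f=1.490400 → y ← -1.080000 + 0.16·1.490400 = -0.841536
s=0.160000, y=-0.841536: f=1.163624 → y ← -0.841536 + 0.16·1.163624 = -0.655356
s=0.320000, y=-0.655356: f=0.913608 → y ← -0.655356 + 0.16·0.913608 = -0.509179
s=0.480000, y=-0.509179: f=0.723403 → y ← -0.509179 + 0.16·0.723403 = -0.393435
s=0.640000, y=-0.393435: f=0.579804 → y ← -0.393435 + 0.16·0.579804 = -0.300666
y(0.8) ≈ -0.3007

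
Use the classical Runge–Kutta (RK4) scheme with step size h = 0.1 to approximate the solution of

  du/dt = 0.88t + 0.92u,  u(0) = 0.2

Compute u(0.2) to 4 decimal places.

0.2591

RK4: k1 = f(t_n, u_n); k2 = f(t_n + h/2, u_n + (h/2)·k1); k3 = f(t_n + h/2, u_n + (h/2)·k2); k4 = f(t_n + h, u_n + h·k3); u_{n+1} = u_n + (h/6)·(k1 + 2k2 + 2k3 + k4).
t=0.000000, u=0.200000:
  k1 = f(0.000000, 0.200000) = 0.184000
  k2 = f(0.050000, 0.209200) = 0.236464
  k3 = f(0.050000, 0.211823) = 0.238877
  k4 = f(0.100000, 0.223888) = 0.293977
  u ← 0.200000 + (0.1/6)·(k1 + 2k2 + 2k3 + k4) = 0.223811
t=0.100000, u=0.223811:
  k1 = f(0.100000, 0.223811) = 0.293906
  k2 = f(0.150000, 0.238506) = 0.351426
  k3 = f(0.150000, 0.241382) = 0.354072
  k4 = f(0.200000, 0.259218) = 0.414481
  u ← 0.223811 + (0.1/6)·(k1 + 2k2 + 2k3 + k4) = 0.259134
u(0.2) ≈ 0.2591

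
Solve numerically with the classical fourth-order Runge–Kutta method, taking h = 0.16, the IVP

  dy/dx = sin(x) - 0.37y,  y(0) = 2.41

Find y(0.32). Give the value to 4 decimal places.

2.1897

RK4: k1 = f(x_n, y_n); k2 = f(x_n + h/2, y_n + (h/2)·k1); k3 = f(x_n + h/2, y_n + (h/2)·k2); k4 = f(x_n + h, y_n + h·k3); y_{n+1} = y_n + (h/6)·(k1 + 2k2 + 2k3 + k4).
x=0.000000, y=2.410000:
  k1 = f(0.000000, 2.410000) = -0.891700
  k2 = f(0.080000, 2.338664) = -0.785391
  k3 = f(0.080000, 2.347169) = -0.788538
  k4 = f(0.160000, 2.283834) = -0.685700
  y ← 2.410000 + (0.16/6)·(k1 + 2k2 + 2k3 + k4) = 2.283993
x=0.160000, y=2.283993:
  k1 = f(0.160000, 2.283993) = -0.685759
  k2 = f(0.240000, 2.229132) = -0.587076
  k3 = f(0.240000, 2.237027) = -0.589997
  k4 = f(0.320000, 2.189594) = -0.495583
  y ← 2.283993 + (0.16/6)·(k1 + 2k2 + 2k3 + k4) = 2.189713
y(0.32) ≈ 2.1897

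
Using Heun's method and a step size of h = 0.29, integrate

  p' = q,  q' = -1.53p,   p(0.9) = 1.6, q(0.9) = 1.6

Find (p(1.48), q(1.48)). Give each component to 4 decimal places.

2.0632, -0.1336

Heun on (p,q): k1 = f(t_n, state_n); k2 = f(t_n + h, state_n + h·k1); state_{n+1} = state_n + (h/2)·(k1 + k2).
0.900000: (1.600000, 1.600000)
  k1 = (1.600000, -2.448000)
  predictor → (2.064000, 0.890080)
  k2 = (0.890080, -3.157920)
  → (1.961062, 0.787142)
1.190000: (1.961062, 0.787142)
  k1 = (0.787142, -3.000424)
  predictor → (2.189333, -0.082981)
  k2 = (-0.082981, -3.349679)
  → (2.063165, -0.133623)
(p(1.48), q(1.48)) ≈ (2.0632, -0.1336)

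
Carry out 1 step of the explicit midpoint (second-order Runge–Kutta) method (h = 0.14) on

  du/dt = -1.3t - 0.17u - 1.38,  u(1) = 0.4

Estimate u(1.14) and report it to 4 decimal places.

Midpoint: k1 = f(t_n, u_n); k2 = f(t_n + h/2, u_n + (h/2)·k1); u_{n+1} = u_n + h·k2.
t=1.000000, u=0.400000:
  k1 = f(1.000000, 0.400000) = -2.748000
  k2 = f(1.070000, 0.207640) = -2.806299
  u ← 0.400000 + 0.14·(-2.806299) = 0.007118
u(1.14) ≈ 0.0071

0.0071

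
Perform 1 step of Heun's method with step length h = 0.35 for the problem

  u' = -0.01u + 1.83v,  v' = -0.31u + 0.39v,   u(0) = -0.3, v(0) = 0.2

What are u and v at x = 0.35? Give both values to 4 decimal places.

Heun on (u,v): k1 = f(x_n, state_n); k2 = f(x_n + h, state_n + h·k1); state_{n+1} = state_n + (h/2)·(k1 + k2).
0.000000: (-0.300000, 0.200000)
  k1 = (0.369000, 0.171000)
  predictor → (-0.170850, 0.259850)
  k2 = (0.477234, 0.154305)
  → (-0.151909, 0.256928)
(u(0.35), v(0.35)) ≈ (-0.1519, 0.2569)

-0.1519, 0.2569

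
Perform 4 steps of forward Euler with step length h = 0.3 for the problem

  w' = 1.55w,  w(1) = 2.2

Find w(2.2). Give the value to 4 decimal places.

10.1338

Euler: w_{n+1} = w_n + h·f(t_n, w_n).
t=1.000000, w=2.200000: f=3.410000 → w ← 2.200000 + 0.3·3.410000 = 3.223000
t=1.300000, w=3.223000: f=4.995650 → w ← 3.223000 + 0.3·4.995650 = 4.721695
t=1.600000, w=4.721695: f=7.318627 → w ← 4.721695 + 0.3·7.318627 = 6.917283
t=1.900000, w=6.917283: f=10.721789 → w ← 6.917283 + 0.3·10.721789 = 10.133820
w(2.2) ≈ 10.1338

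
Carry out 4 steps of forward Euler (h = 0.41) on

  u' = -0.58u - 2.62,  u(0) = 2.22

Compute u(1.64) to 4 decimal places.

Euler: u_{n+1} = u_n + h·f(s_n, u_n).
s=0.000000, u=2.220000: f=-3.907600 → u ← 2.220000 + 0.41·(-3.907600) = 0.617884
s=0.410000, u=0.617884: f=-2.978373 → u ← 0.617884 + 0.41·(-2.978373) = -0.603249
s=0.820000, u=-0.603249: f=-2.270116 → u ← -0.603249 + 0.41·(-2.270116) = -1.533996
s=1.230000, u=-1.533996: f=-1.730282 → u ← -1.533996 + 0.41·(-1.730282) = -2.243412
u(1.64) ≈ -2.2434

-2.2434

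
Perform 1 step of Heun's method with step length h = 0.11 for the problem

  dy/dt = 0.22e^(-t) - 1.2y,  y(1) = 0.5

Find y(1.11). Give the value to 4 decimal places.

0.4462

Heun: k1 = f(t_n, y_n); k2 = f(t_n + h, y_n + h·k1); y_{n+1} = y_n + (h/2)·(k1 + k2).
t=1.000000, y=0.500000:
  k1 = f(1.000000, 0.500000) = -0.519067
  k2 = f(1.110000, 0.442903) = -0.458980
  y ← 0.500000 + (0.11/2)·(-0.519067 + (-0.458980)) = 0.446207
y(1.11) ≈ 0.4462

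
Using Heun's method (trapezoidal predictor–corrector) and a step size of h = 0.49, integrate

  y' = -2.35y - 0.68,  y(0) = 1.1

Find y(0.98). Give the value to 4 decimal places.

0.0741

Heun: k1 = f(x_n, y_n); k2 = f(x_n + h, y_n + h·k1); y_{n+1} = y_n + (h/2)·(k1 + k2).
x=0.000000, y=1.100000:
  k1 = f(0.000000, 1.100000) = -3.265000
  k2 = f(0.490000, -0.499850) = 0.494648
  y ← 1.100000 + (0.49/2)·(-3.265000 + 0.494648) = 0.421264
x=0.490000, y=0.421264:
  k1 = f(0.490000, 0.421264) = -1.669970
  k2 = f(0.980000, -0.397021) = 0.253000
  y ← 0.421264 + (0.49/2)·(-1.669970 + 0.253000) = 0.074106
y(0.98) ≈ 0.0741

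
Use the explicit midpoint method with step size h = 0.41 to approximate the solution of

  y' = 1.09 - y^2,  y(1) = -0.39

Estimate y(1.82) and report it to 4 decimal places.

Midpoint: k1 = f(t_n, y_n); k2 = f(t_n + h/2, y_n + (h/2)·k1); y_{n+1} = y_n + h·k2.
t=1.000000, y=-0.390000:
  k1 = f(1.000000, -0.390000) = 0.937900
  k2 = f(1.205000, -0.197731) = 1.050903
  y ← -0.390000 + 0.41·1.050903 = 0.040870
t=1.410000, y=0.040870:
  k1 = f(1.410000, 0.040870) = 1.088330
  k2 = f(1.615000, 0.263978) = 1.020316
  y ← 0.040870 + 0.41·1.020316 = 0.459200
y(1.82) ≈ 0.4592

0.4592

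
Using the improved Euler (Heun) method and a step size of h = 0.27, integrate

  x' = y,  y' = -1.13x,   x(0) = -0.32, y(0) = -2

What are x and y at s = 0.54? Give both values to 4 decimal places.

-1.3033, -1.4867

Heun on (x,y): k1 = f(s_n, state_n); k2 = f(s_n + h, state_n + h·k1); state_{n+1} = state_n + (h/2)·(k1 + k2).
0.000000: (-0.320000, -2.000000)
  k1 = (-2.000000, 0.361600)
  predictor → (-0.860000, -1.902368)
  k2 = (-1.902368, 0.971800)
  → (-0.846820, -1.819991)
0.270000: (-0.846820, -1.819991)
  k1 = (-1.819991, 0.956906)
  predictor → (-1.338217, -1.561626)
  k2 = (-1.561626, 1.512185)
  → (-1.303338, -1.486664)
(x(0.54), y(0.54)) ≈ (-1.3033, -1.4867)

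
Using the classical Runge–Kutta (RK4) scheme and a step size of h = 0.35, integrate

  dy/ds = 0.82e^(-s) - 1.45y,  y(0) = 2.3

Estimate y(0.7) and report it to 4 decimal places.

1.0785

RK4: k1 = f(s_n, y_n); k2 = f(s_n + h/2, y_n + (h/2)·k1); k3 = f(s_n + h/2, y_n + (h/2)·k2); k4 = f(s_n + h, y_n + h·k3); y_{n+1} = y_n + (h/6)·(k1 + 2k2 + 2k3 + k4).
s=0.000000, y=2.300000:
  k1 = f(0.000000, 2.300000) = -2.515000
  k2 = f(0.175000, 1.859875) = -2.008464
  k3 = f(0.175000, 1.948519) = -2.136998
  k4 = f(0.350000, 1.552051) = -1.672630
  y ← 2.300000 + (0.35/6)·(k1 + 2k2 + 2k3 + k4) = 1.572084
s=0.350000, y=1.572084:
  k1 = f(0.350000, 1.572084) = -1.701678
  k2 = f(0.525000, 1.274291) = -1.362646
  k3 = f(0.525000, 1.333621) = -1.448676
  k4 = f(0.700000, 1.065048) = -1.137120
  y ← 1.572084 + (0.35/6)·(k1 + 2k2 + 2k3 + k4) = 1.078500
y(0.7) ≈ 1.0785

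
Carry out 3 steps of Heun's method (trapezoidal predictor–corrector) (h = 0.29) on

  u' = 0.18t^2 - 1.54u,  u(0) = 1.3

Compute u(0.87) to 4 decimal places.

0.3943

Heun: k1 = f(t_n, u_n); k2 = f(t_n + h, u_n + h·k1); u_{n+1} = u_n + (h/2)·(k1 + k2).
t=0.000000, u=1.300000:
  k1 = f(0.000000, 1.300000) = -2.002000
  k2 = f(0.290000, 0.719420) = -1.092769
  u ← 1.300000 + (0.29/2)·(-2.002000 + (-1.092769)) = 0.851259
t=0.290000, u=0.851259:
  k1 = f(0.290000, 0.851259) = -1.295800
  k2 = f(0.580000, 0.475476) = -0.671682
  u ← 0.851259 + (0.29/2)·(-1.295800 + (-0.671682)) = 0.565974
t=0.580000, u=0.565974:
  k1 = f(0.580000, 0.565974) = -0.811047
  k2 = f(0.870000, 0.330770) = -0.373144
  u ← 0.565974 + (0.29/2)·(-0.811047 + (-0.373144)) = 0.394266
u(0.87) ≈ 0.3943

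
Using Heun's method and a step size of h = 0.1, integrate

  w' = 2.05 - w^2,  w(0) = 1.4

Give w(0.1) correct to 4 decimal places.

Heun: k1 = f(t_n, w_n); k2 = f(t_n + h, w_n + h·k1); w_{n+1} = w_n + (h/2)·(k1 + k2).
t=0.000000, w=1.400000:
  k1 = f(0.000000, 1.400000) = 0.090000
  k2 = f(0.100000, 1.409000) = 0.064719
  w ← 1.400000 + (0.1/2)·(0.090000 + 0.064719) = 1.407736
w(0.1) ≈ 1.4077

1.4077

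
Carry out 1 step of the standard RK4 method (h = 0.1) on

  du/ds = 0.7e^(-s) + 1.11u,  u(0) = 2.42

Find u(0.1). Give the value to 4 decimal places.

RK4: k1 = f(s_n, u_n); k2 = f(s_n + h/2, u_n + (h/2)·k1); k3 = f(s_n + h/2, u_n + (h/2)·k2); k4 = f(s_n + h, u_n + h·k3); u_{n+1} = u_n + (h/6)·(k1 + 2k2 + 2k3 + k4).
s=0.000000, u=2.420000:
  k1 = f(0.000000, 2.420000) = 3.386200
  k2 = f(0.050000, 2.589310) = 3.539995
  k3 = f(0.050000, 2.597000) = 3.548530
  k4 = f(0.100000, 2.774853) = 3.713473
  u ← 2.420000 + (0.1/6)·(k1 + 2k2 + 2k3 + k4) = 2.774612
u(0.1) ≈ 2.7746

2.7746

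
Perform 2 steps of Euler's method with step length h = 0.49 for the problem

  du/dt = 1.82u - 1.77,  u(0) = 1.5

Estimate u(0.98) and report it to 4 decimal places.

2.8603

Euler: u_{n+1} = u_n + h·f(t_n, u_n).
t=0.000000, u=1.500000: f=0.960000 → u ← 1.500000 + 0.49·0.960000 = 1.970400
t=0.490000, u=1.970400: f=1.816128 → u ← 1.970400 + 0.49·1.816128 = 2.860303
u(0.98) ≈ 2.8603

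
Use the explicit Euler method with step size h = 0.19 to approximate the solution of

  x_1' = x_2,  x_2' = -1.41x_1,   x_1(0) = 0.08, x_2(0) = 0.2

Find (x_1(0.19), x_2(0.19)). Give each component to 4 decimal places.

Euler on (x_1,x_2): x_1_{n+1} = x_1_n + h·x_1', x_2_{n+1} = x_2_n + h·x_2'.
0.000000: (0.080000, 0.200000); f=(0.200000, -0.112800) → (0.118000, 0.178568)
(x_1(0.19), x_2(0.19)) ≈ (0.1180, 0.1786)

0.1180, 0.1786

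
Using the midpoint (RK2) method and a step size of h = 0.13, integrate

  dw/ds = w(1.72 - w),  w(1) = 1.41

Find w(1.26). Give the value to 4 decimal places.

1.5077

Midpoint: k1 = f(s_n, w_n); k2 = f(s_n + h/2, w_n + (h/2)·k1); w_{n+1} = w_n + h·k2.
s=1.000000, w=1.410000:
  k1 = f(1.000000, 1.410000) = 0.437100
  k2 = f(1.065000, 1.438411) = 0.405040
  w ← 1.410000 + 0.13·0.405040 = 1.462655
s=1.130000, w=1.462655:
  k1 = f(1.130000, 1.462655) = 0.376407
  k2 = f(1.195000, 1.487122) = 0.346318
  w ← 1.462655 + 0.13·0.346318 = 1.507677
w(1.26) ≈ 1.5077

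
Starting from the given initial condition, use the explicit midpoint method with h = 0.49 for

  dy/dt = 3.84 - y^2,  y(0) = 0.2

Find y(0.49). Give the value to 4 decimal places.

Midpoint: k1 = f(t_n, y_n); k2 = f(t_n + h/2, y_n + (h/2)·k1); y_{n+1} = y_n + h·k2.
t=0.000000, y=0.200000:
  k1 = f(0.000000, 0.200000) = 3.800000
  k2 = f(0.245000, 1.131000) = 2.560839
  y ← 0.200000 + 0.49·2.560839 = 1.454811
y(0.49) ≈ 1.4548

1.4548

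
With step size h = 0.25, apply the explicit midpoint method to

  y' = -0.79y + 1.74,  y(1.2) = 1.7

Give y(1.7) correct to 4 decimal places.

Midpoint: k1 = f(s_n, y_n); k2 = f(s_n + h/2, y_n + (h/2)·k1); y_{n+1} = y_n + h·k2.
s=1.200000, y=1.700000:
  k1 = f(1.200000, 1.700000) = 0.397000
  k2 = f(1.325000, 1.749625) = 0.357796
  y ← 1.700000 + 0.25·0.357796 = 1.789449
s=1.450000, y=1.789449:
  k1 = f(1.450000, 1.789449) = 0.326335
  k2 = f(1.575000, 1.830241) = 0.294110
  y ← 1.789449 + 0.25·0.294110 = 1.862976
y(1.7) ≈ 1.8630

1.8630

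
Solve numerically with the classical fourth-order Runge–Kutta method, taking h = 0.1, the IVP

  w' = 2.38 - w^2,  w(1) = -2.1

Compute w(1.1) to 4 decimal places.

RK4: k1 = f(s_n, w_n); k2 = f(s_n + h/2, w_n + (h/2)·k1); k3 = f(s_n + h/2, w_n + (h/2)·k2); k4 = f(s_n + h, w_n + h·k3); w_{n+1} = w_n + (h/6)·(k1 + 2k2 + 2k3 + k4).
s=1.000000, w=-2.100000:
  k1 = f(1.000000, -2.100000) = -2.030000
  k2 = f(1.050000, -2.201500) = -2.466602
  k3 = f(1.050000, -2.223330) = -2.563197
  k4 = f(1.100000, -2.356320) = -3.172242
  w ← -2.100000 + (0.1/6)·(k1 + 2k2 + 2k3 + k4) = -2.354364
w(1.1) ≈ -2.3544

-2.3544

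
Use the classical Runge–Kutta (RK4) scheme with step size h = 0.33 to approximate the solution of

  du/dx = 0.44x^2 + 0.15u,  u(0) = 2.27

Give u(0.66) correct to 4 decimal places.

RK4: k1 = f(x_n, u_n); k2 = f(x_n + h/2, u_n + (h/2)·k1); k3 = f(x_n + h/2, u_n + (h/2)·k2); k4 = f(x_n + h, u_n + h·k3); u_{n+1} = u_n + (h/6)·(k1 + 2k2 + 2k3 + k4).
x=0.000000, u=2.270000:
  k1 = f(0.000000, 2.270000) = 0.340500
  k2 = f(0.165000, 2.326182) = 0.360906
  k3 = f(0.165000, 2.329550) = 0.361411
  k4 = f(0.330000, 2.389266) = 0.406306
  u ← 2.270000 + (0.33/6)·(k1 + 2k2 + 2k3 + k4) = 2.390529
x=0.330000, u=2.390529:
  k1 = f(0.330000, 2.390529) = 0.406495
  k2 = f(0.495000, 2.457601) = 0.476451
  k3 = f(0.495000, 2.469144) = 0.478183
  k4 = f(0.660000, 2.548330) = 0.573913
  u ← 2.390529 + (0.33/6)·(k1 + 2k2 + 2k3 + k4) = 2.549461
u(0.66) ≈ 2.5495

2.5495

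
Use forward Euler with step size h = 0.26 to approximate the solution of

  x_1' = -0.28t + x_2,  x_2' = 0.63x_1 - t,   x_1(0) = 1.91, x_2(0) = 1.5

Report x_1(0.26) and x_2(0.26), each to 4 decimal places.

Euler on (x_1,x_2): x_1_{n+1} = x_1_n + h·x_1', x_2_{n+1} = x_2_n + h·x_2'.
0.000000: (1.910000, 1.500000); f=(1.500000, 1.203300) → (2.300000, 1.812858)
(x_1(0.26), x_2(0.26)) ≈ (2.3000, 1.8129)

2.3000, 1.8129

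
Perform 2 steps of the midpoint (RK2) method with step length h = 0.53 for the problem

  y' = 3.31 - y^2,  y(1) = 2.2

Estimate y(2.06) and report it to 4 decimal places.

2.3111

Midpoint: k1 = f(x_n, y_n); k2 = f(x_n + h/2, y_n + (h/2)·k1); y_{n+1} = y_n + h·k2.
x=1.000000, y=2.200000:
  k1 = f(1.000000, 2.200000) = -1.530000
  k2 = f(1.265000, 1.794550) = 0.089590
  y ← 2.200000 + 0.53·0.089590 = 2.247483
x=1.530000, y=2.247483:
  k1 = f(1.530000, 2.247483) = -1.741179
  k2 = f(1.795000, 1.786070) = 0.119953
  y ← 2.247483 + 0.53·0.119953 = 2.311058
y(2.06) ≈ 2.3111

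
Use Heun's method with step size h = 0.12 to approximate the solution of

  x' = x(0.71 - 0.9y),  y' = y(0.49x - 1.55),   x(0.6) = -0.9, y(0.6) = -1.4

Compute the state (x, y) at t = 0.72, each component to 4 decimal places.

-1.1178, -1.0988

Heun on (x,y): k1 = f(t_n, state_n); k2 = f(t_n + h, state_n + h·k1); state_{n+1} = state_n + (h/2)·(k1 + k2).
0.600000: (-0.900000, -1.400000)
  k1 = (-1.773000, 2.787400)
  predictor → (-1.112760, -1.065512)
  k2 = (-1.857153, 2.232517)
  → (-1.117809, -1.098805)
(x(0.72), y(0.72)) ≈ (-1.1178, -1.0988)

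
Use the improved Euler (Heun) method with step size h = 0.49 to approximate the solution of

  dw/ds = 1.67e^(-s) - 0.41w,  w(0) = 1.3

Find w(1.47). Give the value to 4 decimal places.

1.6093

Heun: k1 = f(s_n, w_n); k2 = f(s_n + h, w_n + h·k1); w_{n+1} = w_n + (h/2)·(k1 + k2).
s=0.000000, w=1.300000:
  k1 = f(0.000000, 1.300000) = 1.137000
  k2 = f(0.490000, 1.857130) = 0.261663
  w ← 1.300000 + (0.49/2)·(1.137000 + 0.261663) = 1.642672
s=0.490000, w=1.642672:
  k1 = f(0.490000, 1.642672) = 0.349590
  k2 = f(0.980000, 1.813972) = -0.116959
  w ← 1.642672 + (0.49/2)·(0.349590 + (-0.116959)) = 1.699667
s=0.980000, w=1.699667:
  k1 = f(0.980000, 1.699667) = -0.070094
  k2 = f(1.470000, 1.665321) = -0.298806
  w ← 1.699667 + (0.49/2)·(-0.070094 + (-0.298806)) = 1.609287
w(1.47) ≈ 1.6093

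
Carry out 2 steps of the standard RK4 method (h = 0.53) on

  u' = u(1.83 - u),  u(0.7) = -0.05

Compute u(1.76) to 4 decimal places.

RK4: k1 = f(x_n, u_n); k2 = f(x_n + h/2, u_n + (h/2)·k1); k3 = f(x_n + h/2, u_n + (h/2)·k2); k4 = f(x_n + h, u_n + h·k3); u_{n+1} = u_n + (h/6)·(k1 + 2k2 + 2k3 + k4).
x=0.700000, u=-0.050000:
  k1 = f(0.700000, -0.050000) = -0.094000
  k2 = f(0.965000, -0.074910) = -0.142697
  k3 = f(0.965000, -0.087815) = -0.168412
  k4 = f(1.230000, -0.139258) = -0.274236
  u ← -0.050000 + (0.53/6)·(k1 + 2k2 + 2k3 + k4) = -0.137490
x=1.230000, u=-0.137490:
  k1 = f(1.230000, -0.137490) = -0.270510
  k2 = f(1.495000, -0.209175) = -0.426545
  k3 = f(1.495000, -0.250525) = -0.521223
  k4 = f(1.760000, -0.413738) = -0.928320
  u ← -0.137490 + (0.53/6)·(k1 + 2k2 + 2k3 + k4) = -0.410826
u(1.76) ≈ -0.4108

-0.4108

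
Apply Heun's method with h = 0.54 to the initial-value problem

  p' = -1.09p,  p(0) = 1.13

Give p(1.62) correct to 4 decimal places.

0.2258

Heun: k1 = f(t_n, p_n); k2 = f(t_n + h, p_n + h·k1); p_{n+1} = p_n + (h/2)·(k1 + k2).
t=0.000000, p=1.130000:
  k1 = f(0.000000, 1.130000) = -1.231700
  k2 = f(0.540000, 0.464882) = -0.506721
  p ← 1.130000 + (0.54/2)·(-1.231700 + (-0.506721)) = 0.660626
t=0.540000, p=0.660626:
  k1 = f(0.540000, 0.660626) = -0.720083
  k2 = f(1.080000, 0.271782) = -0.296242
  p ← 0.660626 + (0.54/2)·(-0.720083 + (-0.296242)) = 0.386219
t=1.080000, p=0.386219:
  k1 = f(1.080000, 0.386219) = -0.420978
  k2 = f(1.620000, 0.158890) = -0.173190
  p ← 0.386219 + (0.54/2)·(-0.420978 + (-0.173190)) = 0.225793
p(1.62) ≈ 0.2258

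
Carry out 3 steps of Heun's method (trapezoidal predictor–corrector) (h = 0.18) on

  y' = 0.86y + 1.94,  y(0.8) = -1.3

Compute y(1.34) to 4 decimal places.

-0.7376

Heun: k1 = f(t_n, y_n); k2 = f(t_n + h, y_n + h·k1); y_{n+1} = y_n + (h/2)·(k1 + k2).
t=0.800000, y=-1.300000:
  k1 = f(0.800000, -1.300000) = 0.822000
  k2 = f(0.980000, -1.152040) = 0.949246
  y ← -1.300000 + (0.18/2)·(0.822000 + 0.949246) = -1.140588
t=0.980000, y=-1.140588:
  k1 = f(0.980000, -1.140588) = 0.959094
  k2 = f(1.160000, -0.967951) = 1.107562
  y ← -1.140588 + (0.18/2)·(0.959094 + 1.107562) = -0.954589
t=1.160000, y=-0.954589:
  k1 = f(1.160000, -0.954589) = 1.119054
  k2 = f(1.340000, -0.753159) = 1.292283
  y ← -0.954589 + (0.18/2)·(1.119054 + 1.292283) = -0.737568
y(1.34) ≈ -0.7376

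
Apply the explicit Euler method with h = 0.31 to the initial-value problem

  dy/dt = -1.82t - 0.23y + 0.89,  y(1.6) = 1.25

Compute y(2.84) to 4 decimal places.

Euler: y_{n+1} = y_n + h·f(t_n, y_n).
t=1.600000, y=1.250000: f=-2.309500 → y ← 1.250000 + 0.31·(-2.309500) = 0.534055
t=1.910000, y=0.534055: f=-2.709033 → y ← 0.534055 + 0.31·(-2.709033) = -0.305745
t=2.220000, y=-0.305745: f=-3.080079 → y ← -0.305745 + 0.31·(-3.080079) = -1.260569
t=2.530000, y=-1.260569: f=-3.424669 → y ← -1.260569 + 0.31·(-3.424669) = -2.322217
y(2.84) ≈ -2.3222

-2.3222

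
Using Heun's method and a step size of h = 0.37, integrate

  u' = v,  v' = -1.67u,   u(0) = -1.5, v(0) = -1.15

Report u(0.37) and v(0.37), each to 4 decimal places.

Heun on (u,v): k1 = f(s_n, state_n); k2 = f(s_n + h, state_n + h·k1); state_{n+1} = state_n + (h/2)·(k1 + k2).
0.000000: (-1.500000, -1.150000)
  k1 = (-1.150000, 2.505000)
  predictor → (-1.925500, -0.223150)
  k2 = (-0.223150, 3.215585)
  → (-1.754033, -0.091692)
(u(0.37), v(0.37)) ≈ (-1.7540, -0.0917)

-1.7540, -0.0917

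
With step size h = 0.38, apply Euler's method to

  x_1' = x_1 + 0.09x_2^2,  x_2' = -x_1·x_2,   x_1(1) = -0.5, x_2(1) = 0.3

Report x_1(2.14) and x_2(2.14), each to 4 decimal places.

Euler on (x_1,x_2): x_1_{n+1} = x_1_n + h·x_1', x_2_{n+1} = x_2_n + h·x_2'.
1.000000: (-0.500000, 0.300000); f=(-0.491900, 0.150000) → (-0.686922, 0.357000)
1.380000: (-0.686922, 0.357000); f=(-0.675452, 0.245231) → (-0.943594, 0.450188)
1.760000: (-0.943594, 0.450188); f=(-0.925353, 0.424794) → (-1.295228, 0.611610)
(x_1(2.14), x_2(2.14)) ≈ (-1.2952, 0.6116)

-1.2952, 0.6116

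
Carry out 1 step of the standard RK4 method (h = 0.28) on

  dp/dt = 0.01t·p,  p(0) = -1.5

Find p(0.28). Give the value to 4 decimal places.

RK4: k1 = f(t_n, p_n); k2 = f(t_n + h/2, p_n + (h/2)·k1); k3 = f(t_n + h/2, p_n + (h/2)·k2); k4 = f(t_n + h, p_n + h·k3); p_{n+1} = p_n + (h/6)·(k1 + 2k2 + 2k3 + k4).
t=0.000000, p=-1.500000:
  k1 = f(0.000000, -1.500000) = 0.000000
  k2 = f(0.140000, -1.500000) = -0.002100
  k3 = f(0.140000, -1.500294) = -0.002100
  k4 = f(0.280000, -1.500588) = -0.004202
  p ← -1.500000 + (0.28/6)·(k1 + 2k2 + 2k3 + k4) = -1.500588
p(0.28) ≈ -1.5006

-1.5006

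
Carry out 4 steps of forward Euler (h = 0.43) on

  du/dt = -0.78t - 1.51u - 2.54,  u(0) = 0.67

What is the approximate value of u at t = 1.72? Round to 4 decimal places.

-2.1981

Euler: u_{n+1} = u_n + h·f(t_n, u_n).
t=0.000000, u=0.670000: f=-3.551700 → u ← 0.670000 + 0.43·(-3.551700) = -0.857231
t=0.430000, u=-0.857231: f=-1.580981 → u ← -0.857231 + 0.43·(-1.580981) = -1.537053
t=0.860000, u=-1.537053: f=-0.889850 → u ← -1.537053 + 0.43·(-0.889850) = -1.919688
t=1.290000, u=-1.919688: f=-0.647470 → u ← -1.919688 + 0.43·(-0.647470) = -2.198101
u(1.72) ≈ -2.1981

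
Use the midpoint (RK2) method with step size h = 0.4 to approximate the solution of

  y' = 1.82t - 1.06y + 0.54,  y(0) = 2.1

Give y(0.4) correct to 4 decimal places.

1.7142

Midpoint: k1 = f(t_n, y_n); k2 = f(t_n + h/2, y_n + (h/2)·k1); y_{n+1} = y_n + h·k2.
t=0.000000, y=2.100000:
  k1 = f(0.000000, 2.100000) = -1.686000
  k2 = f(0.200000, 1.762800) = -0.964568
  y ← 2.100000 + 0.4·(-0.964568) = 1.714173
y(0.4) ≈ 1.7142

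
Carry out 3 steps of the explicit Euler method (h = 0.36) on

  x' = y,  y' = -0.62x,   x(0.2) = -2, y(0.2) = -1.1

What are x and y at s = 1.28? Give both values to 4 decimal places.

-2.6741, 0.4685

Euler on (x,y): x_{n+1} = x_n + h·x', y_{n+1} = y_n + h·y'.
0.200000: (-2.000000, -1.100000); f=(-1.100000, 1.240000) → (-2.396000, -0.653600)
0.560000: (-2.396000, -0.653600); f=(-0.653600, 1.485520) → (-2.631296, -0.118813)
0.920000: (-2.631296, -0.118813); f=(-0.118813, 1.631404) → (-2.674069, 0.468492)
(x(1.28), y(1.28)) ≈ (-2.6741, 0.4685)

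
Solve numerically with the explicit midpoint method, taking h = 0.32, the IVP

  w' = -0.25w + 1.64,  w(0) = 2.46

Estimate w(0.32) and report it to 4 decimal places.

2.7749

Midpoint: k1 = f(x_n, w_n); k2 = f(x_n + h/2, w_n + (h/2)·k1); w_{n+1} = w_n + h·k2.
x=0.000000, w=2.460000:
  k1 = f(0.000000, 2.460000) = 1.025000
  k2 = f(0.160000, 2.624000) = 0.984000
  w ← 2.460000 + 0.32·0.984000 = 2.774880
w(0.32) ≈ 2.7749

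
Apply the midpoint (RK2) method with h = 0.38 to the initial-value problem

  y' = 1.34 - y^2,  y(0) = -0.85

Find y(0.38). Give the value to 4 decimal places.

Midpoint: k1 = f(s_n, y_n); k2 = f(s_n + h/2, y_n + (h/2)·k1); y_{n+1} = y_n + h·k2.
s=0.000000, y=-0.850000:
  k1 = f(0.000000, -0.850000) = 0.617500
  k2 = f(0.190000, -0.732675) = 0.803187
  y ← -0.850000 + 0.38·0.803187 = -0.544789
y(0.38) ≈ -0.5448

-0.5448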